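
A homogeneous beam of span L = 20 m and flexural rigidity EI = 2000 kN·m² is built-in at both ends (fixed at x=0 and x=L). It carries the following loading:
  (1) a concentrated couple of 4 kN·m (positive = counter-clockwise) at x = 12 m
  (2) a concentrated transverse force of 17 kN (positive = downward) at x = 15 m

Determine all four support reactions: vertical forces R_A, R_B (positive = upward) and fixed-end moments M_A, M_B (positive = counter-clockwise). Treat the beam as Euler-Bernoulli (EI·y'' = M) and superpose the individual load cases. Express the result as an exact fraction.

R_A = 11777/4000 kN, M_A = 6887/400 kN·m, R_B = 56223/4000 kN, M_B = -18933/400 kN·m

Load 1 — applied couple M₀=4 kN·m at a=12 m (b=L-a=8):
  R_A = 6M₀ab/L³ = 6·4·12·8/20³ = 36/125 kN
  M_A = M₀b(2a-b)/L² = 4·8·(2·12-8)/20² = 32/25 kN·m
  R_B = -6M₀ab/L³ = -6·4·12·8/20³ = -36/125 kN
  M_B = M₀a(2b-a)/L² = 4·12·(2·8-12)/20² = 12/25 kN·m
Load 2 — point force P=17 kN at a=15 m (b=L-a=5):
  R_A = Pb²(3a+b)/L³ = 17·5²·(3·15+5)/20³ = 85/32 kN
  M_A = Pab²/L² = 17·15·5²/20² = 255/16 kN·m
  R_B = Pa²(a+3b)/L³ = 17·15²·(15+3·5)/20³ = 459/32 kN
  M_B = -Pa²b/L² = -17·15²·5/20² = -765/16 kN·m
Superposition: R_A = 11777/4000 kN, M_A = 6887/400 kN·m, R_B = 56223/4000 kN, M_B = -18933/400 kN·m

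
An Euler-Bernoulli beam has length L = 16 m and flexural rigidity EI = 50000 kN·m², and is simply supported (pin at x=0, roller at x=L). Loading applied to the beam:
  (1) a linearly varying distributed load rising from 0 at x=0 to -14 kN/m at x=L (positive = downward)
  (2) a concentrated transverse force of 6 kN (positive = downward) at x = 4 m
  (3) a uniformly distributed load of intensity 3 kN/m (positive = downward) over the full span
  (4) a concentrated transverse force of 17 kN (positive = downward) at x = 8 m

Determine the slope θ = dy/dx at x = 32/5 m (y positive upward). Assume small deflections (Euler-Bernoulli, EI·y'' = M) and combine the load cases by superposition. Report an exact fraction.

θ(32/5) = 215171/70312500 rad

Load 1 — triangular load w₀=-14 kN/m (0→w₀ over full span):
  θ_1 = -w₀(7L⁴-30L²x²+15x⁴)/(360LEI) = -(-14)·(7·16⁴-30·16²·(32/5)²+15·(32/5)⁴)/(360·16·50000) = 144704/17578125 rad
Load 2 — point force P=6 kN at a=4 m (b=L-a=12):
  θ_2 = -Pa(2L²-6Lx+3x²+a²)/(6LEI)  [x>a] = -6·4·(2·16²-6·16·(32/5)+3·(32/5)²+4²)/(6·16·50000) = -57/312500 rad
Load 3 — uniform load w=3 kN/m over full span:
  θ_3 = -w(L³-6Lx²+4x³)/(24EI) = -3·(16³-6·16·(32/5)²+4·(32/5)³)/(24·50000) = -1184/390625 rad
Load 4 — point force P=17 kN at a=8 m (b=L-a=8):
  θ_4 = -Pb(L²-b²-3x²)/(6LEI)  [x≤a] = -17·8·(16²-8²-3·(32/5)²)/(6·16·50000) = -153/78125 rad
Superposition: θ = Σ θ_i = 215171/70312500 rad ≈ 0.003060 rad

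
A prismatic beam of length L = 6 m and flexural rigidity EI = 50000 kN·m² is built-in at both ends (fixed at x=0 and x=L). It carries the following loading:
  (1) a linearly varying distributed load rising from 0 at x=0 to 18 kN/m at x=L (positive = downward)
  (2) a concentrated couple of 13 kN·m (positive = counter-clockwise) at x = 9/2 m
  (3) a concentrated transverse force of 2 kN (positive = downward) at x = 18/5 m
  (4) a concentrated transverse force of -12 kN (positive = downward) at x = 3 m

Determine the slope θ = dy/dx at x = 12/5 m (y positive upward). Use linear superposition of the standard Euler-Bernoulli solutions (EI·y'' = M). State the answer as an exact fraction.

Load 1 — triangular load w₀=18 kN/m (0→w₀ over full span):
  θ_1 = -w₀(2x(L-x)(L-2x)(x+2L)+x²(L-x)²)/(120LEI) = -18·(2·(12/5)·(6-(12/5))·(6-2·(12/5))·((12/5)+2·6)+(12/5)²·(6-(12/5))²)/(120·6·50000) = -729/3906250 rad
Load 2 — applied couple M₀=13 kN·m at a=9/2 m (b=L-a=3/2):
  θ_2 = (R_Ax²/2 - M_Ax)/EI  [x≤a] with R_A=39/16, M_A=65/16 = ((39/16)·(12/5)²/2 - (65/16)·(12/5))/50000 = -273/5000000 rad
Load 3 — point force P=2 kN at a=18/5 m (b=L-a=12/5):
  θ_3 = -Pb²x(2aL-(3a+b)x)/(2L³EI)  [x≤a] = -2·(12/5)²·(12/5)·(2·(18/5)·6-(3·(18/5)+(12/5))·(12/5))/(2·6³·50000) = -144/9765625 rad
Load 4 — point force P=-12 kN at a=3 m (b=L-a=3):
  θ_4 = -Pb²x(2aL-(3a+b)x)/(2L³EI)  [x≤a] = -(-12)·3²·(12/5)·(2·3·6-(3·3+3)·(12/5))/(2·6³·50000) = 27/312500 rad
Superposition: θ = Σ θ_i = -105981/625000000 rad ≈ -0.000170 rad

θ(12/5) = -105981/625000000 rad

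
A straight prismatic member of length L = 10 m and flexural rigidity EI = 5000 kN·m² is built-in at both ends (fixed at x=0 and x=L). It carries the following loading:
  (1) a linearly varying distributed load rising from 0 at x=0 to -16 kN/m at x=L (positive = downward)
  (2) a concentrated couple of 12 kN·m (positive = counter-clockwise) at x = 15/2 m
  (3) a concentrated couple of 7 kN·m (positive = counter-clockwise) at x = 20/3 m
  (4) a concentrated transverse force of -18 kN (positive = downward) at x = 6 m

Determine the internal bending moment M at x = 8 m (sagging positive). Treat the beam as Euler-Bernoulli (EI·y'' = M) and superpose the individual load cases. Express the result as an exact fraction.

Load 1 — triangular load w₀=-16 kN/m (0→w₀ over full span):
  M_1 = 3w₀Lx/20 - w₀L²/30 - w₀x³/(6L) = 3·(-16)·10·8/20 - (-16)·10²/30 - (-16)·8³/(6·10) = -32/15 kN·m
Load 2 — applied couple M₀=12 kN·m at a=15/2 m (b=L-a=5/2):
  M_2 = R_Ax - M_A - M₀  [x>a] with R_A=27/20, M_A=15/4 = (27/20)·8 - (15/4) - 12 = -99/20 kN·m
Load 3 — applied couple M₀=7 kN·m at a=20/3 m (b=L-a=10/3):
  M_3 = R_Ax - M_A - M₀  [x>a] with R_A=14/15, M_A=7/3 = (14/15)·8 - (7/3) - 7 = -28/15 kN·m
Load 4 — point force P=-18 kN at a=6 m (b=L-a=4):
  M_4 = Pa²(a+3b)(L-x)/L³ - Pa²b/L²  [x>a] = (-18)·6²·(6+3·4)·(10-8)/10³ - (-18)·6²·4/10² = 324/125 kN·m
Superposition: M = Σ M_i = -3179/500 kN·m ≈ -6.358000 kN·m

M(8) = -3179/500 kN·m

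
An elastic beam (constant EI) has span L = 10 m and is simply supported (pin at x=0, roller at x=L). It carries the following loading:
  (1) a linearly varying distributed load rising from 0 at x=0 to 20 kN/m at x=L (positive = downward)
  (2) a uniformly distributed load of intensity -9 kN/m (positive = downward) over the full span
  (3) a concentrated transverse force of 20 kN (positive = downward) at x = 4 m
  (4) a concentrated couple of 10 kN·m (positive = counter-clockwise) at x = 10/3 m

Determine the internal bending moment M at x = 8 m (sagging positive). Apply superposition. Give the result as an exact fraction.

Load 1 — triangular load w₀=20 kN/m (0→w₀ over full span):
  M_1 = w₀Lx/6 - w₀x³/(6L) = 20·10·8/6 - 20·8³/(6·10) = 96 kN·m
Load 2 — uniform load w=-9 kN/m over full span:
  M_2 = wx(L-x)/2 = (-9)·8·(10-8)/2 = -72 kN·m
Load 3 — point force P=20 kN at a=4 m (b=L-a=6):
  M_3 = Pa(L-x)/L  [x>a] = 20·4·(10-8)/10 = 16 kN·m
Load 4 — applied couple M₀=10 kN·m at a=10/3 m (b=L-a=20/3):
  M_4 = M₀x/L - M₀  [x>a] = 10·8/10 - 10 = -2 kN·m
Superposition: M = Σ M_i = 38 kN·m ≈ 38.000000 kN·m

M(8) = 38 kN·m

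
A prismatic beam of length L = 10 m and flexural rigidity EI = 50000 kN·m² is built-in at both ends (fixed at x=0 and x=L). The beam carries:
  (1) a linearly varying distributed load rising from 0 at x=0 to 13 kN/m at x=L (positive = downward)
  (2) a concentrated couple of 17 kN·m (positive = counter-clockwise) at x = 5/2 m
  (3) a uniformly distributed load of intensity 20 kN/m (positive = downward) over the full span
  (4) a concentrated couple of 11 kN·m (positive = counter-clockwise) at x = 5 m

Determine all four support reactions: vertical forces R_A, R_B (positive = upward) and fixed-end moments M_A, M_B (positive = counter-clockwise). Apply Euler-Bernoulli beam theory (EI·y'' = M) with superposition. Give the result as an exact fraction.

Load 1 — triangular load w₀=13 kN/m (0→w₀ over full span):
  R_A = 3w₀L/20 = 3·13·10/20 = 39/2 kN
  M_A = w₀L²/30 = 13·10²/30 = 130/3 kN·m
  R_B = 7w₀L/20 = 7·13·10/20 = 91/2 kN
  M_B = -w₀L²/20 = -13·10²/20 = -65 kN·m
Load 2 — applied couple M₀=17 kN·m at a=5/2 m (b=L-a=15/2):
  R_A = 6M₀ab/L³ = 6·17·(5/2)·(15/2)/10³ = 153/80 kN
  M_A = M₀b(2a-b)/L² = 17·(15/2)·(2·(5/2)-(15/2))/10² = -51/16 kN·m
  R_B = -6M₀ab/L³ = -6·17·(5/2)·(15/2)/10³ = -153/80 kN
  M_B = M₀a(2b-a)/L² = 17·(5/2)·(2·(15/2)-(5/2))/10² = 85/16 kN·m
Load 3 — uniform load w=20 kN/m over full span:
  R_A = wL/2 = 20·10/2 = 100 kN
  M_A = wL²/12 = 20·10²/12 = 500/3 kN·m
  R_B = wL/2 = 20·10/2 = 100 kN
  M_B = -wL²/12 = -20·10²/12 = -500/3 kN·m
Load 4 — applied couple M₀=11 kN·m at a=5 m (b=L-a=5):
  R_A = 6M₀ab/L³ = 6·11·5·5/10³ = 33/20 kN
  M_A = M₀b(2a-b)/L² = 11·5·(2·5-5)/10² = 11/4 kN·m
  R_B = -6M₀ab/L³ = -6·11·5·5/10³ = -33/20 kN
  M_B = M₀a(2b-a)/L² = 11·5·(2·5-5)/10² = 11/4 kN·m
Superposition: R_A = 1969/16 kN, M_A = 3353/16 kN·m, R_B = 2271/16 kN, M_B = -10733/48 kN·m

R_A = 1969/16 kN, M_A = 3353/16 kN·m, R_B = 2271/16 kN, M_B = -10733/48 kN·m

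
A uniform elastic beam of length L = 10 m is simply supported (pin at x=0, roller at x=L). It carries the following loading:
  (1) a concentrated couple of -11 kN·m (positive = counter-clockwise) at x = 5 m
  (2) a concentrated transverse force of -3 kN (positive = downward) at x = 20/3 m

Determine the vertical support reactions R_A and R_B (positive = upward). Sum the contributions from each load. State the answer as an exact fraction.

Load 1 — applied couple M₀=-11 kN·m at a=5 m (b=L-a=5):
  R_A = M₀/L = (-11)/10 = -11/10 kN
  R_B = -M₀/L = -(-11)/10 = 11/10 kN
Load 2 — point force P=-3 kN at a=20/3 m (b=L-a=10/3):
  R_A = Pb/L = (-3)·(10/3)/10 = -1 kN
  R_B = Pa/L = (-3)·(20/3)/10 = -2 kN
Superposition: R_A = -21/10 kN, R_B = -9/10 kN

R_A = -21/10 kN, R_B = -9/10 kN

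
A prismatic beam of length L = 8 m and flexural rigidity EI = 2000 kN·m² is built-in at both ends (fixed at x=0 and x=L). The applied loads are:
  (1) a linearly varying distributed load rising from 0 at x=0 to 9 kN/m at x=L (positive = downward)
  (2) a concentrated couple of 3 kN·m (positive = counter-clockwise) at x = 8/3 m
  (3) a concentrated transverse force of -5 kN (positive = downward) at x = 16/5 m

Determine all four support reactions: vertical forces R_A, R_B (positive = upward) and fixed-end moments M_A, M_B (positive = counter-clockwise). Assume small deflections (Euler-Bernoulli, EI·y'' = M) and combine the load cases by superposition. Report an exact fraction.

Load 1 — triangular load w₀=9 kN/m (0→w₀ over full span):
  R_A = 3w₀L/20 = 3·9·8/20 = 54/5 kN
  M_A = w₀L²/30 = 9·8²/30 = 96/5 kN·m
  R_B = 7w₀L/20 = 7·9·8/20 = 126/5 kN
  M_B = -w₀L²/20 = -9·8²/20 = -144/5 kN·m
Load 2 — applied couple M₀=3 kN·m at a=8/3 m (b=L-a=16/3):
  R_A = 6M₀ab/L³ = 6·3·(8/3)·(16/3)/8³ = 1/2 kN
  M_A = M₀b(2a-b)/L² = 3·(16/3)·(2·(8/3)-(16/3))/8² = 0 kN·m
  R_B = -6M₀ab/L³ = -6·3·(8/3)·(16/3)/8³ = -1/2 kN
  M_B = M₀a(2b-a)/L² = 3·(8/3)·(2·(16/3)-(8/3))/8² = 1 kN·m
Load 3 — point force P=-5 kN at a=16/5 m (b=L-a=24/5):
  R_A = Pb²(3a+b)/L³ = (-5)·(24/5)²·(3·(16/5)+(24/5))/8³ = -81/25 kN
  M_A = Pab²/L² = (-5)·(16/5)·(24/5)²/8² = -144/25 kN·m
  R_B = Pa²(a+3b)/L³ = (-5)·(16/5)²·((16/5)+3·(24/5))/8³ = -44/25 kN
  M_B = -Pa²b/L² = -(-5)·(16/5)²·(24/5)/8² = 96/25 kN·m
Superposition: R_A = 403/50 kN, M_A = 336/25 kN·m, R_B = 1147/50 kN, M_B = -599/25 kN·m

R_A = 403/50 kN, M_A = 336/25 kN·m, R_B = 1147/50 kN, M_B = -599/25 kN·m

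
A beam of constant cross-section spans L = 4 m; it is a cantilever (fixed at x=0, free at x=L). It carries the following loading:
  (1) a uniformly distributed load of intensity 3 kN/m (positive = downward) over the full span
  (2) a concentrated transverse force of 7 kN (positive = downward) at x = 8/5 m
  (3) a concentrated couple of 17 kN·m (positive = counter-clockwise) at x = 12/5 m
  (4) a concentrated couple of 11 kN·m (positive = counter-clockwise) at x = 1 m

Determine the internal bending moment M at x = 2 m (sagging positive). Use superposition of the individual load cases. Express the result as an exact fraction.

M(2) = 11 kN·m

Load 1 — uniform load w=3 kN/m over full span:
  M_1 = -w(L-x)²/2 = -3·(4-2)²/2 = -6 kN·m
Load 2 — point force P=7 kN at a=8/5 m (b=L-a=12/5):
  M_2 = 0  [x>a] = 0 kN·m
Load 3 — applied couple M₀=17 kN·m at a=12/5 m (b=L-a=8/5):
  M_3 = M₀  [x≤a] = 17 = 17 kN·m
Load 4 — applied couple M₀=11 kN·m at a=1 m (b=L-a=3):
  M_4 = 0  [x>a] = 0 kN·m
Superposition: M = Σ M_i = 11 kN·m ≈ 11.000000 kN·m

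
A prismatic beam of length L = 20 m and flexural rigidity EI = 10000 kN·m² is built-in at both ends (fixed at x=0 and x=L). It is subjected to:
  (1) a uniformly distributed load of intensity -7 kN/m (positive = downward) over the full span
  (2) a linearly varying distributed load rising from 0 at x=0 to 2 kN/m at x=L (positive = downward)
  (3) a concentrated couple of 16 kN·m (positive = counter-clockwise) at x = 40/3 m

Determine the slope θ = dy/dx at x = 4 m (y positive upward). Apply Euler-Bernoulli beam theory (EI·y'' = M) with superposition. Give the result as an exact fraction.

θ(4) = 352/9375 rad

Load 1 — uniform load w=-7 kN/m over full span:
  θ_1 = -wx(L-x)(L-2x)/(12EI) = -(-7)·4·(20-4)·(20-2·4)/(12·10000) = 28/625 rad
Load 2 — triangular load w₀=2 kN/m (0→w₀ over full span):
  θ_2 = -w₀(2x(L-x)(L-2x)(x+2L)+x²(L-x)²)/(120LEI) = -2·(2·4·(20-4)·(20-2·4)·(4+2·20)+4²·(20-4)²)/(120·20·10000) = -56/9375 rad
Load 3 — applied couple M₀=16 kN·m at a=40/3 m (b=L-a=20/3):
  θ_3 = (R_Ax²/2 - M_Ax)/EI  [x≤a] with R_A=16/15, M_A=16/3 = ((16/15)·4²/2 - (16/3)·4)/10000 = -4/3125 rad
Superposition: θ = Σ θ_i = 352/9375 rad ≈ 0.037547 rad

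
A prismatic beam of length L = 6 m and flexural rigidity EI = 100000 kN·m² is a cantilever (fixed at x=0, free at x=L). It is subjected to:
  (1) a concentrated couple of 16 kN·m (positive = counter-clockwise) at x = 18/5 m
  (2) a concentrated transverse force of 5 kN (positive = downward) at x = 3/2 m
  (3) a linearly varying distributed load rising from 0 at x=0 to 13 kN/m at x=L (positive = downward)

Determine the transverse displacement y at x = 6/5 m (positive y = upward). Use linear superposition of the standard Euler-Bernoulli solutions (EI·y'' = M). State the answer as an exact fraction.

y(6/5) = -1462077/1562500000 m

Load 1 — applied couple M₀=16 kN·m at a=18/5 m (b=L-a=12/5):
  y_1 = M₀x²/(2EI)  [x≤a] = 16·(6/5)²/(2·100000) = 9/78125 m
Load 2 — point force P=5 kN at a=3/2 m (b=L-a=9/2):
  y_2 = -Px²(3a-x)/(6EI)  [x≤a] = -5·(6/5)²·(3·(3/2)-(6/5))/(6·100000) = -99/2500000 m
Load 3 — triangular load w₀=13 kN/m (0→w₀ over full span):
  y_3 = (w₀Lx³/12-w₀L²x²/6-w₀x⁵/(120L))/EI = (13·6·(6/5)³/12-13·6²·(6/5)²/6-13·(6/5)⁵/(120·6))/100000 = -790101/781250000 m
Superposition: y = Σ y_i = -1462077/1562500000 m ≈ -0.000936 m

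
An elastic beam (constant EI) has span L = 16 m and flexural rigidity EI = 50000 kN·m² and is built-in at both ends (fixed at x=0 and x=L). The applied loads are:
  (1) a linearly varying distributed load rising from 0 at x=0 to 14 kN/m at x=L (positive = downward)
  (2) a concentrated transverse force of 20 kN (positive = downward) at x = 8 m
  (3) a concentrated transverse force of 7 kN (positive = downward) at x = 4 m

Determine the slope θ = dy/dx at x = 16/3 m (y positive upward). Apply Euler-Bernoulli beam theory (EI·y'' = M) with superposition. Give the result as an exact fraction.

Load 1 — triangular load w₀=14 kN/m (0→w₀ over full span):
  θ_1 = -w₀(2x(L-x)(L-2x)(x+2L)+x²(L-x)²)/(120LEI) = -14·(2·(16/3)·(16-(16/3))·(16-2·(16/3))·((16/3)+2·16)+(16/3)²·(16-(16/3))²)/(120·16·50000) = -14336/3796875 rad
Load 2 — point force P=20 kN at a=8 m (b=L-a=8):
  θ_2 = -Pb²x(2aL-(3a+b)x)/(2L³EI)  [x≤a] = -20·8²·(16/3)·(2·8·16-(3·8+8)·(16/3))/(2·16³·50000) = -8/5625 rad
Load 3 — point force P=7 kN at a=4 m (b=L-a=12):
  θ_3 = Pa²(L-x)(2bL-(3b+a)(L-x))/(2L³EI)  [x>a] = 7·4²·(16-(16/3))·(2·12·16-(3·12+4)·(16-(16/3)))/(2·16³·50000) = -7/56250 rad
Superposition: θ = Σ θ_i = -40417/7593750 rad ≈ -0.005322 rad

θ(16/3) = -40417/7593750 rad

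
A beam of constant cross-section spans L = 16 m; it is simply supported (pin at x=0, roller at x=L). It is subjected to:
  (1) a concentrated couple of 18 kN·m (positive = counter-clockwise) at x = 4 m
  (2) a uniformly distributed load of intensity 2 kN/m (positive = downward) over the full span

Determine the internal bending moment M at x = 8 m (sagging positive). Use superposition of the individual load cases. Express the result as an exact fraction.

Load 1 — applied couple M₀=18 kN·m at a=4 m (b=L-a=12):
  M_1 = M₀x/L - M₀  [x>a] = 18·8/16 - 18 = -9 kN·m
Load 2 — uniform load w=2 kN/m over full span:
  M_2 = wx(L-x)/2 = 2·8·(16-8)/2 = 64 kN·m
Superposition: M = Σ M_i = 55 kN·m ≈ 55.000000 kN·m

M(8) = 55 kN·m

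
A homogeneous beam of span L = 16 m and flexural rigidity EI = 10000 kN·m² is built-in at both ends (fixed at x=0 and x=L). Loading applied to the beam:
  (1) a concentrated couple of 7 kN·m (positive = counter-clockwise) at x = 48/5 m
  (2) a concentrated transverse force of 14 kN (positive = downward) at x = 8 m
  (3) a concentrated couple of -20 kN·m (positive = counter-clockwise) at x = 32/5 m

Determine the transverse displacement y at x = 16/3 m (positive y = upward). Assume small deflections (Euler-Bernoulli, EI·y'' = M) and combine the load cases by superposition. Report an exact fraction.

Load 1 — applied couple M₀=7 kN·m at a=48/5 m (b=L-a=32/5):
  y_1 = (R_Ax³/6 - M_Ax²/2)/EI  [x≤a] with R_A=63/100, M_A=56/25 = ((63/100)·(16/3)³/6 - (56/25)·(16/3)²/2)/10000 = -224/140625 m
Load 2 — point force P=14 kN at a=8 m (b=L-a=8):
  y_2 = -Pb²x²(3aL-(3a+b)x)/(6L³EI)  [x≤a] = -14·8²·(16/3)²·(3·8·16-(3·8+8)·(16/3))/(6·16³·10000) = -224/10125 m
Load 3 — applied couple M₀=-20 kN·m at a=32/5 m (b=L-a=48/5):
  y_3 = (R_Ax³/6 - M_Ax²/2)/EI  [x≤a] with R_A=-9/5, M_A=-12/5 = ((-9/5)·(16/3)³/6 - (-12/5)·(16/3)²/2)/10000 = -32/28125 m
Superposition: y = Σ y_i = -31456/1265625 m ≈ -0.024854 m

y(16/3) = -31456/1265625 m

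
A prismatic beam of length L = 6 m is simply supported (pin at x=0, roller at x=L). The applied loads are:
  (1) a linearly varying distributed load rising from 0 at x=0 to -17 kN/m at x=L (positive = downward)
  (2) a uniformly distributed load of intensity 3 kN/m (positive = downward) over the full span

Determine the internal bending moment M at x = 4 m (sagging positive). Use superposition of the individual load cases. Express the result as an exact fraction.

Load 1 — triangular load w₀=-17 kN/m (0→w₀ over full span):
  M_1 = w₀Lx/6 - w₀x³/(6L) = (-17)·6·4/6 - (-17)·4³/(6·6) = -340/9 kN·m
Load 2 — uniform load w=3 kN/m over full span:
  M_2 = wx(L-x)/2 = 3·4·(6-4)/2 = 12 kN·m
Superposition: M = Σ M_i = -232/9 kN·m ≈ -25.777778 kN·m

M(4) = -232/9 kN·m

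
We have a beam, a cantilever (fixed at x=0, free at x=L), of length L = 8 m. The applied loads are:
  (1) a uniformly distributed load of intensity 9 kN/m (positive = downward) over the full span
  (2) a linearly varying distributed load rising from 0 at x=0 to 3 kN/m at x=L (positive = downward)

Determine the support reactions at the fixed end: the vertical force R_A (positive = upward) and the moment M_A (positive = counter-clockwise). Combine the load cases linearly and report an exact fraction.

R_A = 84 kN, M_A = 352 kN·m

Load 1 — uniform load w=9 kN/m over full span:
  R_A = wL = 9·8 = 72 kN
  M_A = wL²/2 = 9·8²/2 = 288 kN·m
Load 2 — triangular load w₀=3 kN/m (0→w₀ over full span):
  R_A = w₀L/2 = 3·8/2 = 12 kN
  M_A = w₀L²/3 = 3·8²/3 = 64 kN·m
Superposition: R_A = 84 kN, M_A = 352 kN·m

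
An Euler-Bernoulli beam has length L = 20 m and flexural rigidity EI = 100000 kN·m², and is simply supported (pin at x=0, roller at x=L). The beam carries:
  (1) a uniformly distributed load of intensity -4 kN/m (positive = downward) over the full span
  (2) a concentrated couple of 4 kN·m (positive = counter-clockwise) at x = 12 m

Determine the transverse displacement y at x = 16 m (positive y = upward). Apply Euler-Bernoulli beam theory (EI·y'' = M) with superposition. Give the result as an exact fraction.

Load 1 — uniform load w=-4 kN/m over full span:
  y_1 = -wx(L³-2Lx²+x³)/(24EI) = -(-4)·16·(20³-2·20·16²+16³)/(24·100000) = 464/9375 m
Load 2 — applied couple M₀=4 kN·m at a=12 m (b=L-a=8):
  y_2 = (M₀x³/(6L)-M₀(x-a)²/2+C₁x)/EI  [x>a] with C₁=M₀(3b²-L²)/(6L)=-104/15 = (4·16³/(6·20)-4·(16-12)²/2+(-104/15)·16)/100000 = -1/15625 m
Superposition: y = Σ y_i = 2317/46875 m ≈ 0.049429 m

y(16) = 2317/46875 m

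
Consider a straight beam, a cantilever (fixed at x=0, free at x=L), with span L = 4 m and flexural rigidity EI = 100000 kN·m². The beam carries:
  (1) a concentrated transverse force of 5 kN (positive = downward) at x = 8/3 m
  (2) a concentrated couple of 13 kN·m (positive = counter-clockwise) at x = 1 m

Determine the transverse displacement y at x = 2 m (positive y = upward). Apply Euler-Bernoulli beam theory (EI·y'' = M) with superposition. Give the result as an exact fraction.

Load 1 — point force P=5 kN at a=8/3 m (b=L-a=4/3):
  y_1 = -Px²(3a-x)/(6EI)  [x≤a] = -5·2²·(3·(8/3)-2)/(6·100000) = -1/5000 m
Load 2 — applied couple M₀=13 kN·m at a=1 m (b=L-a=3):
  y_2 = M₀a(2x-a)/(2EI)  [x>a] = 13·1·(2·2-1)/(2·100000) = 39/200000 m
Superposition: y = Σ y_i = -1/200000 m ≈ -0.000005 m

y(2) = -1/200000 m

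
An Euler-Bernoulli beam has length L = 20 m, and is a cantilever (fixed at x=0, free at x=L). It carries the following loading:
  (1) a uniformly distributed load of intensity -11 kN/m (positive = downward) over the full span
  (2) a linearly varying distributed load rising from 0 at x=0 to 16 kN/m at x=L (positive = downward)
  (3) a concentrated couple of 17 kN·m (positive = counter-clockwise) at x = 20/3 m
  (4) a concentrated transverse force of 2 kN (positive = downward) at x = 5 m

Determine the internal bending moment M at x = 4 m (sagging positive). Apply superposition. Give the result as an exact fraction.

M(4) = -1183/15 kN·m

Load 1 — uniform load w=-11 kN/m over full span:
  M_1 = -w(L-x)²/2 = -(-11)·(20-4)²/2 = 1408 kN·m
Load 2 — triangular load w₀=16 kN/m (0→w₀ over full span):
  M_2 = w₀Lx/2 - w₀L²/3 - w₀x³/(6L) = 16·20·4/2 - 16·20²/3 - 16·4³/(6·20) = -22528/15 kN·m
Load 3 — applied couple M₀=17 kN·m at a=20/3 m (b=L-a=40/3):
  M_3 = M₀  [x≤a] = 17 = 17 kN·m
Load 4 — point force P=2 kN at a=5 m (b=L-a=15):
  M_4 = -P(a-x)  [x≤a] = -2·(5-4) = -2 kN·m
Superposition: M = Σ M_i = -1183/15 kN·m ≈ -78.866667 kN·m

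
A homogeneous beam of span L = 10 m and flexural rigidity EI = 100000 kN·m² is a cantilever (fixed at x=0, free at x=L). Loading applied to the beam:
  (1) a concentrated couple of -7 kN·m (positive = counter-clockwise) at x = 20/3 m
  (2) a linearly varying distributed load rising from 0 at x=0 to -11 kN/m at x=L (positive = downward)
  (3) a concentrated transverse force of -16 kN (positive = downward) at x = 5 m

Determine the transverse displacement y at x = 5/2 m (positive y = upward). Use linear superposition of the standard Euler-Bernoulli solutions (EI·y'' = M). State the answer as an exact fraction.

y(5/2) = 73111/6144000 m

Load 1 — applied couple M₀=-7 kN·m at a=20/3 m (b=L-a=10/3):
  y_1 = M₀x²/(2EI)  [x≤a] = (-7)·(5/2)²/(2·100000) = -7/32000 m
Load 2 — triangular load w₀=-11 kN/m (0→w₀ over full span):
  y_2 = (w₀Lx³/12-w₀L²x²/6-w₀x⁵/(120L))/EI = ((-11)·10·(5/2)³/12-(-11)·10²·(5/2)²/6-(-11)·(5/2)⁵/(120·10))/100000 = 12331/1228800 m
Load 3 — point force P=-16 kN at a=5 m (b=L-a=5):
  y_3 = -Px²(3a-x)/(6EI)  [x≤a] = -(-16)·(5/2)²·(3·5-(5/2))/(6·100000) = 1/480 m
Superposition: y = Σ y_i = 73111/6144000 m ≈ 0.011900 m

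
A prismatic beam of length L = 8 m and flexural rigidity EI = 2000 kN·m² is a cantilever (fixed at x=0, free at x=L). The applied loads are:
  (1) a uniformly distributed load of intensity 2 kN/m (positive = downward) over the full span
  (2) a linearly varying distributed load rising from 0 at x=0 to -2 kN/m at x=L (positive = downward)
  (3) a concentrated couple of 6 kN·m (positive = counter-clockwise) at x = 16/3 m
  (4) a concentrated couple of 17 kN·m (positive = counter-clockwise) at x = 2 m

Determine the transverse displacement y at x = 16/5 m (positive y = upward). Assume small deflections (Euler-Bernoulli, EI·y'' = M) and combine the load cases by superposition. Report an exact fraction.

Load 1 — uniform load w=2 kN/m over full span:
  y_1 = -wx²(x²-4Lx+6L²)/(24EI) = -2·(16/5)²·((16/5)²-4·8·(16/5)+6·8²)/(24·2000) = -9728/78125 m
Load 2 — triangular load w₀=-2 kN/m (0→w₀ over full span):
  y_2 = (w₀Lx³/12-w₀L²x²/6-w₀x⁵/(120L))/EI = ((-2)·8·(16/5)³/12-(-2)·8²·(16/5)²/6-(-2)·(16/5)⁵/(120·8))/2000 = 514048/5859375 m
Load 3 — applied couple M₀=6 kN·m at a=16/3 m (b=L-a=8/3):
  y_3 = M₀x²/(2EI)  [x≤a] = 6·(16/5)²/(2·2000) = 48/3125 m
Load 4 — applied couple M₀=17 kN·m at a=2 m (b=L-a=6):
  y_4 = M₀a(2x-a)/(2EI)  [x>a] = 17·2·(2·(16/5)-2)/(2·2000) = 187/5000 m
Superposition: y = Σ y_i = 748709/46875000 m ≈ 0.015972 m

y(16/5) = 748709/46875000 m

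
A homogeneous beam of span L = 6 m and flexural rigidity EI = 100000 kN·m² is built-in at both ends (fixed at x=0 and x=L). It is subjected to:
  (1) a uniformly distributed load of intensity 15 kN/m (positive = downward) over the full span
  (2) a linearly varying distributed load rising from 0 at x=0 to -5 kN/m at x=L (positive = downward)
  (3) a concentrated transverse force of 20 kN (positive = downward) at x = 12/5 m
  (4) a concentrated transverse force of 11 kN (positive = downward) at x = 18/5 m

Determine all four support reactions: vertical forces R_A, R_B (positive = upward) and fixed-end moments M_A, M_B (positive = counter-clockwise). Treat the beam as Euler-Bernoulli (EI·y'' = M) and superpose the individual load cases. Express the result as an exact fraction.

R_A = 14333/250 kN, M_A = 7827/125 kN·m, R_B = 12167/250 kN, M_B = -7128/125 kN·m

Load 1 — uniform load w=15 kN/m over full span:
  R_A = wL/2 = 15·6/2 = 45 kN
  M_A = wL²/12 = 15·6²/12 = 45 kN·m
  R_B = wL/2 = 15·6/2 = 45 kN
  M_B = -wL²/12 = -15·6²/12 = -45 kN·m
Load 2 — triangular load w₀=-5 kN/m (0→w₀ over full span):
  R_A = 3w₀L/20 = 3·(-5)·6/20 = -9/2 kN
  M_A = w₀L²/30 = (-5)·6²/30 = -6 kN·m
  R_B = 7w₀L/20 = 7·(-5)·6/20 = -21/2 kN
  M_B = -w₀L²/20 = -(-5)·6²/20 = 9 kN·m
Load 3 — point force P=20 kN at a=12/5 m (b=L-a=18/5):
  R_A = Pb²(3a+b)/L³ = 20·(18/5)²·(3·(12/5)+(18/5))/6³ = 324/25 kN
  M_A = Pab²/L² = 20·(12/5)·(18/5)²/6² = 432/25 kN·m
  R_B = Pa²(a+3b)/L³ = 20·(12/5)²·((12/5)+3·(18/5))/6³ = 176/25 kN
  M_B = -Pa²b/L² = -20·(12/5)²·(18/5)/6² = -288/25 kN·m
Load 4 — point force P=11 kN at a=18/5 m (b=L-a=12/5):
  R_A = Pb²(3a+b)/L³ = 11·(12/5)²·(3·(18/5)+(12/5))/6³ = 484/125 kN
  M_A = Pab²/L² = 11·(18/5)·(12/5)²/6² = 792/125 kN·m
  R_B = Pa²(a+3b)/L³ = 11·(18/5)²·((18/5)+3·(12/5))/6³ = 891/125 kN
  M_B = -Pa²b/L² = -11·(18/5)²·(12/5)/6² = -1188/125 kN·m
Superposition: R_A = 14333/250 kN, M_A = 7827/125 kN·m, R_B = 12167/250 kN, M_B = -7128/125 kN·m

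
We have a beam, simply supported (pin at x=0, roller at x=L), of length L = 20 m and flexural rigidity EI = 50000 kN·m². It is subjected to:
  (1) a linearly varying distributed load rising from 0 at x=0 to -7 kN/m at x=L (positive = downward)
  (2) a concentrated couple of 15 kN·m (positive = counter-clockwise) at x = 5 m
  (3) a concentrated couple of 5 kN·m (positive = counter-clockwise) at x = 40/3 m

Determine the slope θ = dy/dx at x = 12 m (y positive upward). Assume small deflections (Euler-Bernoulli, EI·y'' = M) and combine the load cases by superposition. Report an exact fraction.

θ(12) = -107441/18000000 rad

Load 1 — triangular load w₀=-7 kN/m (0→w₀ over full span):
  θ_1 = -w₀(7L⁴-30L²x²+15x⁴)/(360LEI) = -(-7)·(7·20⁴-30·20²·12²+15·12⁴)/(360·20·50000) = -812/140625 rad
Load 2 — applied couple M₀=15 kN·m at a=5 m (b=L-a=15):
  θ_2 = (M₀x²/(2L)-M₀(x-a)+C₁)/EI  [x>a] with C₁=M₀(3b²-L²)/(6L)=275/8 = (15·12²/(2·20)-15·(12-5)+(275/8))/50000 = -133/400000 rad
Load 3 — applied couple M₀=5 kN·m at a=40/3 m (b=L-a=20/3):
  θ_3 = (M₀x²/(2L)+C₁)/EI  [x≤a] with C₁=M₀(3b²-L²)/(6L)=-100/9 = (5·12²/(2·20)+(-100/9))/50000 = 31/225000 rad
Superposition: θ = Σ θ_i = -107441/18000000 rad ≈ -0.005969 rad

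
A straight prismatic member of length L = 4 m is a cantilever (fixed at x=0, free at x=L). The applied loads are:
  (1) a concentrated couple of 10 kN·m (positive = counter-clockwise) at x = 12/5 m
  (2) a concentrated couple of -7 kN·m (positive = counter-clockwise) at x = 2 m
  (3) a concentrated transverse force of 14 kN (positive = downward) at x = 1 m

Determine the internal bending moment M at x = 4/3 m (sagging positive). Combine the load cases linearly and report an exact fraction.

Load 1 — applied couple M₀=10 kN·m at a=12/5 m (b=L-a=8/5):
  M_1 = M₀  [x≤a] = 10 = 10 kN·m
Load 2 — applied couple M₀=-7 kN·m at a=2 m (b=L-a=2):
  M_2 = M₀  [x≤a] = (-7) = -7 kN·m
Load 3 — point force P=14 kN at a=1 m (b=L-a=3):
  M_3 = 0  [x>a] = 0 kN·m
Superposition: M = Σ M_i = 3 kN·m ≈ 3.000000 kN·m

M(4/3) = 3 kN·m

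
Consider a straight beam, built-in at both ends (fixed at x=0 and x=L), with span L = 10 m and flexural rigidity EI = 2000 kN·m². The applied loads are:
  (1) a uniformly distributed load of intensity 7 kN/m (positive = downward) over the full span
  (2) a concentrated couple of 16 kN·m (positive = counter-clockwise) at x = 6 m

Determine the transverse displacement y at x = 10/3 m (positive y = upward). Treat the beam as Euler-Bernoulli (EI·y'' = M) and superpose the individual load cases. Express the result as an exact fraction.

Load 1 — uniform load w=7 kN/m over full span:
  y_1 = -wx²(L-x)²/(24EI) = -7·(10/3)²·(10-(10/3))²/(24·2000) = -35/486 m
Load 2 — applied couple M₀=16 kN·m at a=6 m (b=L-a=4):
  y_2 = (R_Ax³/6 - M_Ax²/2)/EI  [x≤a] with R_A=288/125, M_A=128/25 = ((288/125)·(10/3)³/6 - (128/25)·(10/3)²/2)/2000 = -8/1125 m
Superposition: y = Σ y_i = -4807/60750 m ≈ -0.079128 m

y(10/3) = -4807/60750 m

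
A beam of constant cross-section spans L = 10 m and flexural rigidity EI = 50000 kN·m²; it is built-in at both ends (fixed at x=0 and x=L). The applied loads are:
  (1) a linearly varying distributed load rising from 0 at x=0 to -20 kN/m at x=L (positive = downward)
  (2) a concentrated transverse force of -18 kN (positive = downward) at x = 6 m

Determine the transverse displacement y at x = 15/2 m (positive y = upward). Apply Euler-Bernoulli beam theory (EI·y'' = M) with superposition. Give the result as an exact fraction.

y(15/2) = 5421/1280000 m

Load 1 — triangular load w₀=-20 kN/m (0→w₀ over full span):
  y_1 = -w₀x²(L-x)²(x+2L)/(120LEI) = -(-20)·(15/2)²·(10-(15/2))²·((15/2)+2·10)/(120·10·50000) = 33/10240 m
Load 2 — point force P=-18 kN at a=6 m (b=L-a=4):
  y_2 = -Pa²(L-x)²(3bL-(3b+a)(L-x))/(6L³EI)  [x>a] = -(-18)·6²·(10-(15/2))²·(3·4·10-(3·4+6)·(10-(15/2)))/(6·10³·50000) = 81/80000 m
Superposition: y = Σ y_i = 5421/1280000 m ≈ 0.004235 m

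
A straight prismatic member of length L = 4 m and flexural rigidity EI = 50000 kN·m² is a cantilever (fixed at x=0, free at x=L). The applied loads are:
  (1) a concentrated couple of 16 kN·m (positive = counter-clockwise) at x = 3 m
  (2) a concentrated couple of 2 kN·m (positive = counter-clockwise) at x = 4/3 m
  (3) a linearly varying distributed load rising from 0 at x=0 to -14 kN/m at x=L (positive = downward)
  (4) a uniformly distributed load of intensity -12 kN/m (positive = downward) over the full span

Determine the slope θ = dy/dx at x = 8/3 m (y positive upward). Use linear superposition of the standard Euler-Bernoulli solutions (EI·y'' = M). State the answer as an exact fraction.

Load 1 — applied couple M₀=16 kN·m at a=3 m (b=L-a=1):
  θ_1 = M₀x/EI  [x≤a] = 16·(8/3)/50000 = 8/9375 rad
Load 2 — applied couple M₀=2 kN·m at a=4/3 m (b=L-a=8/3):
  θ_2 = M₀a/EI  [x>a] = 2·(4/3)/50000 = 1/18750 rad
Load 3 — triangular load w₀=-14 kN/m (0→w₀ over full span):
  θ_3 = (w₀Lx²/4-w₀L²x/3-w₀x⁴/(24L))/EI = ((-14)·4·(8/3)²/4-(-14)·4²·(8/3)/3-(-14)·(8/3)⁴/(24·4))/50000 = 1624/759375 rad
Load 4 — uniform load w=-12 kN/m over full span:
  θ_4 = -wx(x²-3Lx+3L²)/(6EI) = -(-12)·(8/3)·((8/3)²-3·4·(8/3)+3·4²)/(6·50000) = 208/84375 rad
Superposition: θ = Σ θ_i = 8369/1518750 rad ≈ 0.005510 rad

θ(8/3) = 8369/1518750 rad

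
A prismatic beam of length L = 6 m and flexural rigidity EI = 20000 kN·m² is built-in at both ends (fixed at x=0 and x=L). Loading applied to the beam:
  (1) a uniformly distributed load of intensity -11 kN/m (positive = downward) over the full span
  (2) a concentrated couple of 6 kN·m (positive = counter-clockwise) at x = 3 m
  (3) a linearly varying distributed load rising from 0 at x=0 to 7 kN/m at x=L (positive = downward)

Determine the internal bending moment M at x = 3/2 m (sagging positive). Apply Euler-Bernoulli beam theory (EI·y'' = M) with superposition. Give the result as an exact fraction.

M(3/2) = -477/160 kN·m

Load 1 — uniform load w=-11 kN/m over full span:
  M_1 = wLx/2 - wL²/12 - wx²/2 = (-11)·6·(3/2)/2 - (-11)·6²/12 - (-11)·(3/2)²/2 = -33/8 kN·m
Load 2 — applied couple M₀=6 kN·m at a=3 m (b=L-a=3):
  M_2 = R_Ax - M_A  [x≤a] with R_A=3/2, M_A=3/2 = (3/2)·(3/2) - (3/2) = 3/4 kN·m
Load 3 — triangular load w₀=7 kN/m (0→w₀ over full span):
  M_3 = 3w₀Lx/20 - w₀L²/30 - w₀x³/(6L) = 3·7·6·(3/2)/20 - 7·6²/30 - 7·(3/2)³/(6·6) = 63/160 kN·m
Superposition: M = Σ M_i = -477/160 kN·m ≈ -2.981250 kN·m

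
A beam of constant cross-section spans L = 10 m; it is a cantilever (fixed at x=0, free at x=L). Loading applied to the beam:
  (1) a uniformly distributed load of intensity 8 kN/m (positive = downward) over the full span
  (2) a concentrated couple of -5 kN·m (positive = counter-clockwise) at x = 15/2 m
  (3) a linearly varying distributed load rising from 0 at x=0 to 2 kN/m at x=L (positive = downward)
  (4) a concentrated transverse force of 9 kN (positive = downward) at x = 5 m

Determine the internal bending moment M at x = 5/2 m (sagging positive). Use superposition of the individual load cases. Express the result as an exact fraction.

Load 1 — uniform load w=8 kN/m over full span:
  M_1 = -w(L-x)²/2 = -8·(10-(5/2))²/2 = -225 kN·m
Load 2 — applied couple M₀=-5 kN·m at a=15/2 m (b=L-a=5/2):
  M_2 = M₀  [x≤a] = (-5) = -5 kN·m
Load 3 — triangular load w₀=2 kN/m (0→w₀ over full span):
  M_3 = w₀Lx/2 - w₀L²/3 - w₀x³/(6L) = 2·10·(5/2)/2 - 2·10²/3 - 2·(5/2)³/(6·10) = -675/16 kN·m
Load 4 — point force P=9 kN at a=5 m (b=L-a=5):
  M_4 = -P(a-x)  [x≤a] = -9·(5-(5/2)) = -45/2 kN·m
Superposition: M = Σ M_i = -4715/16 kN·m ≈ -294.687500 kN·m

M(5/2) = -4715/16 kN·m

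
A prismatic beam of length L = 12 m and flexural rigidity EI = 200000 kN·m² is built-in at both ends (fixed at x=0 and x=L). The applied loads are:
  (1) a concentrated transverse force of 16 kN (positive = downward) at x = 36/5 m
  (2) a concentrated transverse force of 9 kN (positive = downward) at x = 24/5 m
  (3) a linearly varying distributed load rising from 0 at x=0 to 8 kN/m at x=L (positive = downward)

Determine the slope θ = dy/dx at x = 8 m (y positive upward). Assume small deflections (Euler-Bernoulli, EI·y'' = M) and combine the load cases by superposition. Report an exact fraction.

Load 1 — point force P=16 kN at a=36/5 m (b=L-a=24/5):
  θ_1 = Pa²(L-x)(2bL-(3b+a)(L-x))/(2L³EI)  [x>a] = 16·(36/5)²·(12-8)·(2·(24/5)·12-(3·(24/5)+(36/5))·(12-8))/(2·12³·200000) = 54/390625 rad
Load 2 — point force P=9 kN at a=24/5 m (b=L-a=36/5):
  θ_2 = Pa²(L-x)(2bL-(3b+a)(L-x))/(2L³EI)  [x>a] = 9·(24/5)²·(12-8)·(2·(36/5)·12-(3·(36/5)+(24/5))·(12-8))/(2·12³·200000) = 63/781250 rad
Load 3 — triangular load w₀=8 kN/m (0→w₀ over full span):
  θ_3 = -w₀(2x(L-x)(L-2x)(x+2L)+x²(L-x)²)/(120LEI) = -8·(2·8·(12-8)·(12-2·8)·(8+2·12)+8²·(12-8)²)/(120·12·200000) = 28/140625 rad
Superposition: θ = Σ θ_i = 2939/7031250 rad ≈ 0.000418 rad

θ(8) = 2939/7031250 rad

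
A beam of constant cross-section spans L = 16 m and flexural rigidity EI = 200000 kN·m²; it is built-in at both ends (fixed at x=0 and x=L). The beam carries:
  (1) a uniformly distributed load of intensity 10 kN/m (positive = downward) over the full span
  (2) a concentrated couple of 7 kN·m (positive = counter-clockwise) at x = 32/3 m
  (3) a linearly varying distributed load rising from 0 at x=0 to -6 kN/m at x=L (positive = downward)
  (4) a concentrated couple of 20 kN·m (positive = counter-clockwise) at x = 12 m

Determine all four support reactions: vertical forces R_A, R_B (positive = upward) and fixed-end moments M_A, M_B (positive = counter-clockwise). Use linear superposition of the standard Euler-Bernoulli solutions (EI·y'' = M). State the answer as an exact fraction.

Load 1 — uniform load w=10 kN/m over full span:
  R_A = wL/2 = 10·16/2 = 80 kN
  M_A = wL²/12 = 10·16²/12 = 640/3 kN·m
  R_B = wL/2 = 10·16/2 = 80 kN
  M_B = -wL²/12 = -10·16²/12 = -640/3 kN·m
Load 2 — applied couple M₀=7 kN·m at a=32/3 m (b=L-a=16/3):
  R_A = 6M₀ab/L³ = 6·7·(32/3)·(16/3)/16³ = 7/12 kN
  M_A = M₀b(2a-b)/L² = 7·(16/3)·(2·(32/3)-(16/3))/16² = 7/3 kN·m
  R_B = -6M₀ab/L³ = -6·7·(32/3)·(16/3)/16³ = -7/12 kN
  M_B = M₀a(2b-a)/L² = 7·(32/3)·(2·(16/3)-(32/3))/16² = 0 kN·m
Load 3 — triangular load w₀=-6 kN/m (0→w₀ over full span):
  R_A = 3w₀L/20 = 3·(-6)·16/20 = -72/5 kN
  M_A = w₀L²/30 = (-6)·16²/30 = -256/5 kN·m
  R_B = 7w₀L/20 = 7·(-6)·16/20 = -168/5 kN
  M_B = -w₀L²/20 = -(-6)·16²/20 = 384/5 kN·m
Load 4 — applied couple M₀=20 kN·m at a=12 m (b=L-a=4):
  R_A = 6M₀ab/L³ = 6·20·12·4/16³ = 45/32 kN
  M_A = M₀b(2a-b)/L² = 20·4·(2·12-4)/16² = 25/4 kN·m
  R_B = -6M₀ab/L³ = -6·20·12·4/16³ = -45/32 kN
  M_B = M₀a(2b-a)/L² = 20·12·(2·4-12)/16² = -15/4 kN·m
Superposition: R_A = 32443/480 kN, M_A = 10243/60 kN·m, R_B = 21317/480 kN, M_B = -8417/60 kN·m

R_A = 32443/480 kN, M_A = 10243/60 kN·m, R_B = 21317/480 kN, M_B = -8417/60 kN·m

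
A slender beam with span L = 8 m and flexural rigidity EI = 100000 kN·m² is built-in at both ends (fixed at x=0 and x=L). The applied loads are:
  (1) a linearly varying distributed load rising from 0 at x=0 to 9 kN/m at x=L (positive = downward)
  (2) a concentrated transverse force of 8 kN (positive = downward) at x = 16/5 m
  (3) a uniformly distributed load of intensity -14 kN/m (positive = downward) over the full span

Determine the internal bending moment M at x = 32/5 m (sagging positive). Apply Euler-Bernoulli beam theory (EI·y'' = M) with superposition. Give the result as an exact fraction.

M(32/5) = 3968/1875 kN·m

Load 1 — triangular load w₀=9 kN/m (0→w₀ over full span):
  M_1 = 3w₀Lx/20 - w₀L²/30 - w₀x³/(6L) = 3·9·8·(32/5)/20 - 9·8²/30 - 9·(32/5)³/(6·8) = 96/125 kN·m
Load 2 — point force P=8 kN at a=16/5 m (b=L-a=24/5):
  M_2 = Pa²(a+3b)(L-x)/L³ - Pa²b/L²  [x>a] = 8·(16/5)²·((16/5)+3·(24/5))·(8-(32/5))/8³ - 8·(16/5)²·(24/5)/8² = -1024/625 kN·m
Load 3 — uniform load w=-14 kN/m over full span:
  M_3 = wLx/2 - wL²/12 - wx²/2 = (-14)·8·(32/5)/2 - (-14)·8²/12 - (-14)·(32/5)²/2 = 224/75 kN·m
Superposition: M = Σ M_i = 3968/1875 kN·m ≈ 2.116267 kN·m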